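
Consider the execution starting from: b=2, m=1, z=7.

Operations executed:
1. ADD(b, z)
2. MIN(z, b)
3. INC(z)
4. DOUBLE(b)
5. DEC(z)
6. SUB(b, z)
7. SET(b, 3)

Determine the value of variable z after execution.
z = 7

Tracing execution:
Step 1: ADD(b, z) → z = 7
Step 2: MIN(z, b) → z = 7
Step 3: INC(z) → z = 8
Step 4: DOUBLE(b) → z = 8
Step 5: DEC(z) → z = 7
Step 6: SUB(b, z) → z = 7
Step 7: SET(b, 3) → z = 7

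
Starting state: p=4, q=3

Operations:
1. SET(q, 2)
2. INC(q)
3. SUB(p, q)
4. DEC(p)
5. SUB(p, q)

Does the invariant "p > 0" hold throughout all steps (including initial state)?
No, violated after step 4

The invariant is violated after step 4.

State at each step:
Initial: p=4, q=3
After step 1: p=4, q=2
After step 2: p=4, q=3
After step 3: p=1, q=3
After step 4: p=0, q=3
After step 5: p=-3, q=3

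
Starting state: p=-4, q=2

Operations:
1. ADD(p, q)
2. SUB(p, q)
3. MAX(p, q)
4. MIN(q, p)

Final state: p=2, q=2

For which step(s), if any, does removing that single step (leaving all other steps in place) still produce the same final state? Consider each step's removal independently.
Step(s) 1, 2, 4

Testing removal of each single step:
Without step 1: final = p=2, q=2 (same)
Without step 2: final = p=2, q=2 (same)
Without step 3: final = p=-4, q=-4 (different)
Without step 4: final = p=2, q=2 (same)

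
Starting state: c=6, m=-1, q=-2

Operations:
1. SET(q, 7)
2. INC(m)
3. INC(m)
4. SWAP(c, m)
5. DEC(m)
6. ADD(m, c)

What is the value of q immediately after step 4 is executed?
q = 7

Tracing q through execution:
Initial: q = -2
After step 1 (SET(q, 7)): q = 7
After step 2 (INC(m)): q = 7
After step 3 (INC(m)): q = 7
After step 4 (SWAP(c, m)): q = 7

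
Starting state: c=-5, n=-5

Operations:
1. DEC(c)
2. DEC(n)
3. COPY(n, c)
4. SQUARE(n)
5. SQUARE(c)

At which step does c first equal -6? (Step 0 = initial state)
Step 1

Tracing c:
Initial: c = -5
After step 1: c = -6 ← first occurrence
After step 2: c = -6
After step 3: c = -6
After step 4: c = -6
After step 5: c = 36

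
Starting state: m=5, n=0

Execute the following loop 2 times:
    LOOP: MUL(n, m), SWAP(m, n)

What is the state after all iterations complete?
m=0, n=0

Iteration trace:
Start: m=5, n=0
After iteration 1: m=0, n=5
After iteration 2: m=0, n=0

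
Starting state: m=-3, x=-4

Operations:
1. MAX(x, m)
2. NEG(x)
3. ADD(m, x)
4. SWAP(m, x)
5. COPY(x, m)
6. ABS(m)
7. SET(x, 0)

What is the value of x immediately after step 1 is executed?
x = -3

Tracing x through execution:
Initial: x = -4
After step 1 (MAX(x, m)): x = -3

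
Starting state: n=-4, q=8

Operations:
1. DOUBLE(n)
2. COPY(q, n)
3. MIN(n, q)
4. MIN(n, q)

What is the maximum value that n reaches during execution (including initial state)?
-4

Values of n at each step:
Initial: n = -4 ← maximum
After step 1: n = -8
After step 2: n = -8
After step 3: n = -8
After step 4: n = -8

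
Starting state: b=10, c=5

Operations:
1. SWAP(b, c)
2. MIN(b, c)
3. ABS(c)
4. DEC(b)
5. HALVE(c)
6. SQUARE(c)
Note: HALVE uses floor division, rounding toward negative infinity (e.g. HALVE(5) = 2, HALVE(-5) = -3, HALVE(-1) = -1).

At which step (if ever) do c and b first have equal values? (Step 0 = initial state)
Never

c and b never become equal during execution.

Comparing values at each step:
Initial: c=5, b=10
After step 1: c=10, b=5
After step 2: c=10, b=5
After step 3: c=10, b=5
After step 4: c=10, b=4
After step 5: c=5, b=4
After step 6: c=25, b=4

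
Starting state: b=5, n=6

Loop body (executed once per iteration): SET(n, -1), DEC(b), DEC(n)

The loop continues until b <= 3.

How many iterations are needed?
2

Tracing iterations:
Initial: b=5, n=6
After iteration 1: b=4, n=-2
After iteration 2: b=3, n=-2
b <= 3 now holds, so the loop exits after 2 iterations.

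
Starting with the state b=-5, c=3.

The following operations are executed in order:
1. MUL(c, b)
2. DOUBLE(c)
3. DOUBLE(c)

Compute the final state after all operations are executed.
{b: -5, c: -60}

Step-by-step execution:
Initial: b=-5, c=3
After step 1 (MUL(c, b)): b=-5, c=-15
After step 2 (DOUBLE(c)): b=-5, c=-30
After step 3 (DOUBLE(c)): b=-5, c=-60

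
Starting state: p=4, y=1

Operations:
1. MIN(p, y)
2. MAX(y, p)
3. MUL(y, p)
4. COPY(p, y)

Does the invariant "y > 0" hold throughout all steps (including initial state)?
Yes

The invariant holds at every step.

State at each step:
Initial: p=4, y=1
After step 1: p=1, y=1
After step 2: p=1, y=1
After step 3: p=1, y=1
After step 4: p=1, y=1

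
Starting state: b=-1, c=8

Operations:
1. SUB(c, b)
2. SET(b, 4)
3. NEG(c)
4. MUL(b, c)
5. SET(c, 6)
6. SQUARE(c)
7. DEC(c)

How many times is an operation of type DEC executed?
1

Counting DEC operations:
Step 7: DEC(c) ← DEC
Total: 1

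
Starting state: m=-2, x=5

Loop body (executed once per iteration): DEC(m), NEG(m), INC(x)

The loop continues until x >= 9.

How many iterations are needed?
4

Tracing iterations:
Initial: m=-2, x=5
After iteration 1: m=3, x=6
After iteration 2: m=-2, x=7
After iteration 3: m=3, x=8
After iteration 4: m=-2, x=9
x >= 9 now holds, so the loop exits after 4 iterations.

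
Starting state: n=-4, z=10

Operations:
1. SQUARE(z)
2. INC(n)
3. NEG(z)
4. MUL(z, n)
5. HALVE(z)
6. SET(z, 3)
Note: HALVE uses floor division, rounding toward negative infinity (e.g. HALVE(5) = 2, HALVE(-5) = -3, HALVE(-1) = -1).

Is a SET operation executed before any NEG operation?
No

First SET: step 6
First NEG: step 3
Since 6 > 3, NEG comes first.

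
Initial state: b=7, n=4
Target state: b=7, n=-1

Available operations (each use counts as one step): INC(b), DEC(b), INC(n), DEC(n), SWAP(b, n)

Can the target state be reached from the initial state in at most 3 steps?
No

The target state cannot be reached within 3 steps.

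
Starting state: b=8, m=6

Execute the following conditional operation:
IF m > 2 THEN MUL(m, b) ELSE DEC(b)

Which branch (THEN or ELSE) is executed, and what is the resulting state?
Branch: THEN, Final state: b=8, m=48

Evaluating condition: m > 2
m = 6
Condition is True, so THEN branch executes
After MUL(m, b): b=8, m=48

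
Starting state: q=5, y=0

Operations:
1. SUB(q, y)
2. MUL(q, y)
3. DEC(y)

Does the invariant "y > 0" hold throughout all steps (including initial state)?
No, violated at the initial state

The invariant is violated at the initial state (step 0).

State at each step:
Initial: q=5, y=0
After step 1: q=5, y=0
After step 2: q=0, y=0
After step 3: q=0, y=-1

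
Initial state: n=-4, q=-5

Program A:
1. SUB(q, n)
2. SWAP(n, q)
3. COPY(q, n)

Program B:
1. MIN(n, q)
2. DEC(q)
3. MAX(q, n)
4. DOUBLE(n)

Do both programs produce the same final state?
No

Program A final state: n=-1, q=-1
Program B final state: n=-10, q=-5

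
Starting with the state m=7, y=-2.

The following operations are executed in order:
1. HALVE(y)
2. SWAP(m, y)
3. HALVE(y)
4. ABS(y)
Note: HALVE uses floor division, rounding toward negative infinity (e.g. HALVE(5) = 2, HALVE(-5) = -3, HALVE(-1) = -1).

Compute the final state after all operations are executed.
{m: -1, y: 3}

Step-by-step execution:
Initial: m=7, y=-2
After step 1 (HALVE(y)): m=7, y=-1
After step 2 (SWAP(m, y)): m=-1, y=7
After step 3 (HALVE(y)): m=-1, y=3
After step 4 (ABS(y)): m=-1, y=3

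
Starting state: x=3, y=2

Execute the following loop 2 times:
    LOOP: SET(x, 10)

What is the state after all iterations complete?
x=10, y=2

Iteration trace:
Start: x=3, y=2
After iteration 1: x=10, y=2
After iteration 2: x=10, y=2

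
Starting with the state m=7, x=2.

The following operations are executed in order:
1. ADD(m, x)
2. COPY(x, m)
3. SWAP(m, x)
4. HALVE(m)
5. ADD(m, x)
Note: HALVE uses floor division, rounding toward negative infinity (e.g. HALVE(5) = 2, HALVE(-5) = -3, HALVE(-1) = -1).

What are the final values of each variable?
{m: 13, x: 9}

Step-by-step execution:
Initial: m=7, x=2
After step 1 (ADD(m, x)): m=9, x=2
After step 2 (COPY(x, m)): m=9, x=9
After step 3 (SWAP(m, x)): m=9, x=9
After step 4 (HALVE(m)): m=4, x=9
After step 5 (ADD(m, x)): m=13, x=9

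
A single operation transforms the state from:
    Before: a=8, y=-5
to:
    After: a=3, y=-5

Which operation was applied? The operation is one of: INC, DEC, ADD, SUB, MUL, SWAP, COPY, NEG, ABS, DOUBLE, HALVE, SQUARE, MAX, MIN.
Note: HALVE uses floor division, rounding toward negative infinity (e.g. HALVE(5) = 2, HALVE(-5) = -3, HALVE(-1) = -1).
ADD(a, y)

Analyzing the change:
Before: a=8, y=-5
After: a=3, y=-5
Variable a changed from 8 to 3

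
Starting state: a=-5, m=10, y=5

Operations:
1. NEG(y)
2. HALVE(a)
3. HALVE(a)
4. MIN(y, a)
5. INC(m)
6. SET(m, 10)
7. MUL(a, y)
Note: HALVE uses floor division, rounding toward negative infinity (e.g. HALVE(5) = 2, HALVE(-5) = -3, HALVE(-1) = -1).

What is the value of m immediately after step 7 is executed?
m = 10

Tracing m through execution:
Initial: m = 10
After step 1 (NEG(y)): m = 10
After step 2 (HALVE(a)): m = 10
After step 3 (HALVE(a)): m = 10
After step 4 (MIN(y, a)): m = 10
After step 5 (INC(m)): m = 11
After step 6 (SET(m, 10)): m = 10
After step 7 (MUL(a, y)): m = 10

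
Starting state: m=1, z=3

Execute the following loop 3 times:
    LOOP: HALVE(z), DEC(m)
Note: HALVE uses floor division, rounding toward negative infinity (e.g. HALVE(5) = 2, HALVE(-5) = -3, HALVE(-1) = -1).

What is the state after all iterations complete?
m=-2, z=0

Iteration trace:
Start: m=1, z=3
After iteration 1: m=0, z=1
After iteration 2: m=-1, z=0
After iteration 3: m=-2, z=0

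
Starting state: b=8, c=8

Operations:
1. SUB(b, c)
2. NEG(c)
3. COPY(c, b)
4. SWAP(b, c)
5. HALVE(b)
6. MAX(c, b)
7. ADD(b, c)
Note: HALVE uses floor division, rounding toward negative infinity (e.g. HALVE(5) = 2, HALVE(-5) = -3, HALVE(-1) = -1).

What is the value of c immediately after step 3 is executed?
c = 0

Tracing c through execution:
Initial: c = 8
After step 1 (SUB(b, c)): c = 8
After step 2 (NEG(c)): c = -8
After step 3 (COPY(c, b)): c = 0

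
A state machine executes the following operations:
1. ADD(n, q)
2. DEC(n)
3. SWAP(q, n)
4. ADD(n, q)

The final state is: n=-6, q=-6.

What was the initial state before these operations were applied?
n=-5, q=0

Working backwards:
Final state: n=-6, q=-6
Before step 4 (ADD(n, q)): n=0, q=-6
Before step 3 (SWAP(q, n)): n=-6, q=0
Before step 2 (DEC(n)): n=-5, q=0
Before step 1 (ADD(n, q)): n=-5, q=0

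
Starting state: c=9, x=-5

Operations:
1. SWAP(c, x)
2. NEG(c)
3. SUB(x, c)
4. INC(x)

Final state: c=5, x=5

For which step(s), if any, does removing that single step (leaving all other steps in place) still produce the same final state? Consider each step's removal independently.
None - removing any single step changes the final result

Testing removal of each single step:
Without step 1: final = c=-9, x=5 (different)
Without step 2: final = c=-5, x=15 (different)
Without step 3: final = c=5, x=10 (different)
Without step 4: final = c=5, x=4 (different)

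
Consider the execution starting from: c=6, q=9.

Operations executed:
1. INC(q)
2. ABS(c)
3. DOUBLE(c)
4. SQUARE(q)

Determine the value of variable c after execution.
c = 12

Tracing execution:
Step 1: INC(q) → c = 6
Step 2: ABS(c) → c = 6
Step 3: DOUBLE(c) → c = 12
Step 4: SQUARE(q) → c = 12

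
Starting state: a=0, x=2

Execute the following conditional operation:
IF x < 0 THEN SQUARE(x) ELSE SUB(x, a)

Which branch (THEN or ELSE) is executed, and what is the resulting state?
Branch: ELSE, Final state: a=0, x=2

Evaluating condition: x < 0
x = 2
Condition is False, so ELSE branch executes
After SUB(x, a): a=0, x=2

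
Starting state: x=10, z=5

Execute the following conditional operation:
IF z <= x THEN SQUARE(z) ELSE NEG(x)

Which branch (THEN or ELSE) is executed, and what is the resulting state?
Branch: THEN, Final state: x=10, z=25

Evaluating condition: z <= x
z = 5, x = 10
Condition is True, so THEN branch executes
After SQUARE(z): x=10, z=25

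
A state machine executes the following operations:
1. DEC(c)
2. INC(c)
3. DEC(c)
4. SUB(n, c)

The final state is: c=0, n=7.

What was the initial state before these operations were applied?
c=1, n=7

Working backwards:
Final state: c=0, n=7
Before step 4 (SUB(n, c)): c=0, n=7
Before step 3 (DEC(c)): c=1, n=7
Before step 2 (INC(c)): c=0, n=7
Before step 1 (DEC(c)): c=1, n=7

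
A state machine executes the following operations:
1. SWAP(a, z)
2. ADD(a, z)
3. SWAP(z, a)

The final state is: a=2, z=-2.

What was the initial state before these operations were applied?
a=2, z=-4

Working backwards:
Final state: a=2, z=-2
Before step 3 (SWAP(z, a)): a=-2, z=2
Before step 2 (ADD(a, z)): a=-4, z=2
Before step 1 (SWAP(a, z)): a=2, z=-4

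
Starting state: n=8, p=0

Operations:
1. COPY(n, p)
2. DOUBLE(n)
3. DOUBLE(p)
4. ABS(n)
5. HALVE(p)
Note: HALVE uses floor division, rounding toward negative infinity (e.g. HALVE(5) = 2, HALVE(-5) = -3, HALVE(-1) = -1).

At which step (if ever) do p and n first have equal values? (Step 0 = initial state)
Step 1

p and n first become equal after step 1.

Comparing values at each step:
Initial: p=0, n=8
After step 1: p=0, n=0 ← equal!
After step 2: p=0, n=0 ← equal!
After step 3: p=0, n=0 ← equal!
After step 4: p=0, n=0 ← equal!
After step 5: p=0, n=0 ← equal!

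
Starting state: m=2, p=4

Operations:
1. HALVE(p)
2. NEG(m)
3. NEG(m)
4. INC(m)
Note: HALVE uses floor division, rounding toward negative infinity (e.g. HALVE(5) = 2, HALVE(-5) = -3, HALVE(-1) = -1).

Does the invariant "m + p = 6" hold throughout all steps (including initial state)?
No, violated after step 1

The invariant is violated after step 1.

State at each step:
Initial: m=2, p=4
After step 1: m=2, p=2
After step 2: m=-2, p=2
After step 3: m=2, p=2
After step 4: m=3, p=2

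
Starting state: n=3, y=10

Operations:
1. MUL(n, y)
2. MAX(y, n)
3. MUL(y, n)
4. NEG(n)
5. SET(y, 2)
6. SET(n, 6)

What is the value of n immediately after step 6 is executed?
n = 6

Tracing n through execution:
Initial: n = 3
After step 1 (MUL(n, y)): n = 30
After step 2 (MAX(y, n)): n = 30
After step 3 (MUL(y, n)): n = 30
After step 4 (NEG(n)): n = -30
After step 5 (SET(y, 2)): n = -30
After step 6 (SET(n, 6)): n = 6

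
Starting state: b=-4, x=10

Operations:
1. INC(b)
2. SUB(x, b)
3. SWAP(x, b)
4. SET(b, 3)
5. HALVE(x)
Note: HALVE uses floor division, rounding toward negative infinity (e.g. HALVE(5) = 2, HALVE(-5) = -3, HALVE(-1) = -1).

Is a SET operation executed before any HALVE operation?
Yes

First SET: step 4
First HALVE: step 5
Since 4 < 5, SET comes first.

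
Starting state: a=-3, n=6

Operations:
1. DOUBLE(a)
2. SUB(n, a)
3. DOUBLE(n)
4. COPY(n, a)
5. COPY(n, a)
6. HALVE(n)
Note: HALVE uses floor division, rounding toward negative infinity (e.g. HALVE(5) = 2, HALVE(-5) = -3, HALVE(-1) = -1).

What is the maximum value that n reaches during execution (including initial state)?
24

Values of n at each step:
Initial: n = 6
After step 1: n = 6
After step 2: n = 12
After step 3: n = 24 ← maximum
After step 4: n = -6
After step 5: n = -6
After step 6: n = -3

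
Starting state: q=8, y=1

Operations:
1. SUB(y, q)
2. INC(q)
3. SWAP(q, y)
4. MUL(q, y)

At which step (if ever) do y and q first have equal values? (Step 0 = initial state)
Never

y and q never become equal during execution.

Comparing values at each step:
Initial: y=1, q=8
After step 1: y=-7, q=8
After step 2: y=-7, q=9
After step 3: y=9, q=-7
After step 4: y=9, q=-63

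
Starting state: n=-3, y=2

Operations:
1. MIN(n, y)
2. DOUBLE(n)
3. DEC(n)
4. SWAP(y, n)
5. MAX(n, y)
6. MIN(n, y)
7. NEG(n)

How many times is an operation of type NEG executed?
1

Counting NEG operations:
Step 7: NEG(n) ← NEG
Total: 1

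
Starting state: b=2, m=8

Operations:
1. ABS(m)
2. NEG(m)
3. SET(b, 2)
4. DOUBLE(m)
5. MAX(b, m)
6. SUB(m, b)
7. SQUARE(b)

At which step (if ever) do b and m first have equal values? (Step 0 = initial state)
Never

b and m never become equal during execution.

Comparing values at each step:
Initial: b=2, m=8
After step 1: b=2, m=8
After step 2: b=2, m=-8
After step 3: b=2, m=-8
After step 4: b=2, m=-16
After step 5: b=2, m=-16
After step 6: b=2, m=-18
After step 7: b=4, m=-18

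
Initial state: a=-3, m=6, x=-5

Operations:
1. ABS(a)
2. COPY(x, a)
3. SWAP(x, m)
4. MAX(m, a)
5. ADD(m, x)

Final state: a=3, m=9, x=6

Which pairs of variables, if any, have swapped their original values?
None

Comparing initial and final values:
a: -3 → 3
x: -5 → 6
m: 6 → 9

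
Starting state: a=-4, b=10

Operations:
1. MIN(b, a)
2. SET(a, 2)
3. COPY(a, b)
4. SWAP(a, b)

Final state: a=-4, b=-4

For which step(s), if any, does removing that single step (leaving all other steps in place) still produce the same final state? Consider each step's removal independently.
Step(s) 2, 4

Testing removal of each single step:
Without step 1: final = a=10, b=10 (different)
Without step 2: final = a=-4, b=-4 (same)
Without step 3: final = a=-4, b=2 (different)
Without step 4: final = a=-4, b=-4 (same)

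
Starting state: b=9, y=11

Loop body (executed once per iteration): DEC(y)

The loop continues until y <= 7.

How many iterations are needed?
4

Tracing iterations:
Initial: b=9, y=11
After iteration 1: b=9, y=10
After iteration 2: b=9, y=9
After iteration 3: b=9, y=8
After iteration 4: b=9, y=7
y <= 7 now holds, so the loop exits after 4 iterations.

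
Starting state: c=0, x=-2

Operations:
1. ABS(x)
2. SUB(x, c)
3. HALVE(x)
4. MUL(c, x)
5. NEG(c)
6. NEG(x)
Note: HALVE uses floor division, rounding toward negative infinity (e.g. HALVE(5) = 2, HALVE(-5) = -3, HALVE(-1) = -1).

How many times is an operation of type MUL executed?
1

Counting MUL operations:
Step 4: MUL(c, x) ← MUL
Total: 1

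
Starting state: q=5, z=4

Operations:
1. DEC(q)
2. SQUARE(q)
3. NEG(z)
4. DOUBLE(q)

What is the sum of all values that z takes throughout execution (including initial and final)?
4

Values of z at each step:
Initial: z = 4
After step 1: z = 4
After step 2: z = 4
After step 3: z = -4
After step 4: z = -4
Sum = 4 + 4 + 4 + -4 + -4 = 4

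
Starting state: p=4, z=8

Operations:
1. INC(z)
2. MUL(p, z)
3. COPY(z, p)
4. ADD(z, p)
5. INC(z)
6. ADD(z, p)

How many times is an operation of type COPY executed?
1

Counting COPY operations:
Step 3: COPY(z, p) ← COPY
Total: 1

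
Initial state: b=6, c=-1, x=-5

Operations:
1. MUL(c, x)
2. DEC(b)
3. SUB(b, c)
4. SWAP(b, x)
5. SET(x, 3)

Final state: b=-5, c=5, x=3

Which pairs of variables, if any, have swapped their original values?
None

Comparing initial and final values:
c: -1 → 5
b: 6 → -5
x: -5 → 3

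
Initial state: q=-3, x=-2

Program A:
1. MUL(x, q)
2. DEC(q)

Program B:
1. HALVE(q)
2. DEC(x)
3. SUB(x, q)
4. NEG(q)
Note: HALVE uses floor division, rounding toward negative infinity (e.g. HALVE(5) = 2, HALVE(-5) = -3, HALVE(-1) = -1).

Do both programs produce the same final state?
No

Program A final state: q=-4, x=6
Program B final state: q=2, x=-1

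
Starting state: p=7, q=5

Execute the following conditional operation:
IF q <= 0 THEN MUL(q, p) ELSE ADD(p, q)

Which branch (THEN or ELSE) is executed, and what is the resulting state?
Branch: ELSE, Final state: p=12, q=5

Evaluating condition: q <= 0
q = 5
Condition is False, so ELSE branch executes
After ADD(p, q): p=12, q=5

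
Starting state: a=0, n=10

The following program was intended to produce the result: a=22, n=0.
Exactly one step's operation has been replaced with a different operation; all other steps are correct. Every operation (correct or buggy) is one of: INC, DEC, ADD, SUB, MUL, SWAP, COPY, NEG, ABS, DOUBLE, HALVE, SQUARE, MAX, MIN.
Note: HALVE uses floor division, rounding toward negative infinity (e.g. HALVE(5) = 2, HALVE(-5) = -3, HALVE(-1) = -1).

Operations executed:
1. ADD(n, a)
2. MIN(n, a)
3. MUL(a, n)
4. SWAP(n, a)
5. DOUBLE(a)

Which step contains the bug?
Step 2

Trace with buggy code:
Initial: a=0, n=10
After step 1: a=0, n=10
After step 2: a=0, n=0
After step 3: a=0, n=0
After step 4: a=0, n=0
After step 5: a=0, n=0
Actual final a=0, n=0 ≠ expected a=22, n=0.
Step 2 is the only position where a single-operation replacement can produce the expected result.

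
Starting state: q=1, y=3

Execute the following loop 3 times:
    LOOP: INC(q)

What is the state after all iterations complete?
q=4, y=3

Iteration trace:
Start: q=1, y=3
After iteration 1: q=2, y=3
After iteration 2: q=3, y=3
After iteration 3: q=4, y=3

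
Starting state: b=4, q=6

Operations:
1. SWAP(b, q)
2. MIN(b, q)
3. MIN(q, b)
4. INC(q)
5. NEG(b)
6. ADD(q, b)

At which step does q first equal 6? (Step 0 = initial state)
Step 0

Tracing q:
Initial: q = 6 ← first occurrence
After step 1: q = 4
After step 2: q = 4
After step 3: q = 4
After step 4: q = 5
After step 5: q = 5
After step 6: q = 1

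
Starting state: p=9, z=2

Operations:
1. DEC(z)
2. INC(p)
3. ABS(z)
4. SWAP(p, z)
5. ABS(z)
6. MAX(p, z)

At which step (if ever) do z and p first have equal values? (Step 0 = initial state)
Step 6

z and p first become equal after step 6.

Comparing values at each step:
Initial: z=2, p=9
After step 1: z=1, p=9
After step 2: z=1, p=10
After step 3: z=1, p=10
After step 4: z=10, p=1
After step 5: z=10, p=1
After step 6: z=10, p=10 ← equal!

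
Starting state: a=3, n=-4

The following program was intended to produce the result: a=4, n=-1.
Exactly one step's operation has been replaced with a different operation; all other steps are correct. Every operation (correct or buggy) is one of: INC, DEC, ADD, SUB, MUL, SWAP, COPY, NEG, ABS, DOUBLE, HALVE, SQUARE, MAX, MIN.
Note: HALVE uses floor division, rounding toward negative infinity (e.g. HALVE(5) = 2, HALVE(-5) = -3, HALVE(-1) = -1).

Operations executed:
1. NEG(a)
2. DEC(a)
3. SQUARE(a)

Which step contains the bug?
Step 1

Trace with buggy code:
Initial: a=3, n=-4
After step 1: a=-3, n=-4
After step 2: a=-4, n=-4
After step 3: a=16, n=-4
Actual final a=16, n=-4 ≠ expected a=4, n=-1.
Step 1 is the only position where a single-operation replacement can produce the expected result.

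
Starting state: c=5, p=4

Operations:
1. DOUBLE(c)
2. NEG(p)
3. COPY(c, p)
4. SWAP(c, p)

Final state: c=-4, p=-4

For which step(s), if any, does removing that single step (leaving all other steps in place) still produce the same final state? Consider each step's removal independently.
Step(s) 1, 4

Testing removal of each single step:
Without step 1: final = c=-4, p=-4 (same)
Without step 2: final = c=4, p=4 (different)
Without step 3: final = c=-4, p=10 (different)
Without step 4: final = c=-4, p=-4 (same)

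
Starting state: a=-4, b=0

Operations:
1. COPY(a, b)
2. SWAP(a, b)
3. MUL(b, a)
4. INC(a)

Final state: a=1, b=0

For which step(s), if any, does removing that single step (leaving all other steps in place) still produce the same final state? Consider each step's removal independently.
Step(s) 1, 2, 3

Testing removal of each single step:
Without step 1: final = a=1, b=0 (same)
Without step 2: final = a=1, b=0 (same)
Without step 3: final = a=1, b=0 (same)
Without step 4: final = a=0, b=0 (different)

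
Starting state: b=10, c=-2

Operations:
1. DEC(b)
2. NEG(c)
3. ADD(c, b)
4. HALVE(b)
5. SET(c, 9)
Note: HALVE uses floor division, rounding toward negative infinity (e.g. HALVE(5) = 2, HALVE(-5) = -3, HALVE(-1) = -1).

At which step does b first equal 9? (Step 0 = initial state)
Step 1

Tracing b:
Initial: b = 10
After step 1: b = 9 ← first occurrence
After step 2: b = 9
After step 3: b = 9
After step 4: b = 4
After step 5: b = 4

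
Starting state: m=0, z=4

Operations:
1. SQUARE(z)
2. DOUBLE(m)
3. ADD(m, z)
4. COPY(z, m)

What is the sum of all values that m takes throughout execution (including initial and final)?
32

Values of m at each step:
Initial: m = 0
After step 1: m = 0
After step 2: m = 0
After step 3: m = 16
After step 4: m = 16
Sum = 0 + 0 + 0 + 16 + 16 = 32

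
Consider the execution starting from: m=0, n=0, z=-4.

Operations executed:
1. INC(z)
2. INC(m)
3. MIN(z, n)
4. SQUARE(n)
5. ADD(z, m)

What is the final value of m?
m = 1

Tracing execution:
Step 1: INC(z) → m = 0
Step 2: INC(m) → m = 1
Step 3: MIN(z, n) → m = 1
Step 4: SQUARE(n) → m = 1
Step 5: ADD(z, m) → m = 1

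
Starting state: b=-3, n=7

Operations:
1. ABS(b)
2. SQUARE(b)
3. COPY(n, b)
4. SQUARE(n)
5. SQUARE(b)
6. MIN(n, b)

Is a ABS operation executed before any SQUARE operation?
Yes

First ABS: step 1
First SQUARE: step 2
Since 1 < 2, ABS comes first.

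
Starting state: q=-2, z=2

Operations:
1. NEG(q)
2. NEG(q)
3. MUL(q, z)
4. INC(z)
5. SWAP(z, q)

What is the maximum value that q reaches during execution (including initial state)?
3

Values of q at each step:
Initial: q = -2
After step 1: q = 2
After step 2: q = -2
After step 3: q = -4
After step 4: q = -4
After step 5: q = 3 ← maximum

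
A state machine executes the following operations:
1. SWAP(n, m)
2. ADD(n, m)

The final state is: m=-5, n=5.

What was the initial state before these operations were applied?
m=10, n=-5

Working backwards:
Final state: m=-5, n=5
Before step 2 (ADD(n, m)): m=-5, n=10
Before step 1 (SWAP(n, m)): m=10, n=-5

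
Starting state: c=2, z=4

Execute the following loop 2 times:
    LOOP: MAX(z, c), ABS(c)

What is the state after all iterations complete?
c=2, z=4

Iteration trace:
Start: c=2, z=4
After iteration 1: c=2, z=4
After iteration 2: c=2, z=4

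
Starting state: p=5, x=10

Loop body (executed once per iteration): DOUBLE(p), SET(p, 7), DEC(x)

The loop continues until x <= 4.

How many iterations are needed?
6

Tracing iterations:
Initial: p=5, x=10
After iteration 1: p=7, x=9
After iteration 2: p=7, x=8
After iteration 3: p=7, x=7
After iteration 4: p=7, x=6
After iteration 5: p=7, x=5
After iteration 6: p=7, x=4
x <= 4 now holds, so the loop exits after 6 iterations.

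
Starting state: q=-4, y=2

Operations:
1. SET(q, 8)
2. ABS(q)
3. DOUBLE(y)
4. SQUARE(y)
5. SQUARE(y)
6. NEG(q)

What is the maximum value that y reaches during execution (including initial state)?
256

Values of y at each step:
Initial: y = 2
After step 1: y = 2
After step 2: y = 2
After step 3: y = 4
After step 4: y = 16
After step 5: y = 256 ← maximum
After step 6: y = 256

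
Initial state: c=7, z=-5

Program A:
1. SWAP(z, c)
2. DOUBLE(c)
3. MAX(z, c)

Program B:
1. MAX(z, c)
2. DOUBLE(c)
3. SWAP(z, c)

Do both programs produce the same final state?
No

Program A final state: c=-10, z=7
Program B final state: c=7, z=14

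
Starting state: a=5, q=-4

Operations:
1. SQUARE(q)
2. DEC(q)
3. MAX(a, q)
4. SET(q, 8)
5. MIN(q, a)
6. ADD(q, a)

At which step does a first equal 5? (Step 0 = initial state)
Step 0

Tracing a:
Initial: a = 5 ← first occurrence
After step 1: a = 5
After step 2: a = 5
After step 3: a = 15
After step 4: a = 15
After step 5: a = 15
After step 6: a = 15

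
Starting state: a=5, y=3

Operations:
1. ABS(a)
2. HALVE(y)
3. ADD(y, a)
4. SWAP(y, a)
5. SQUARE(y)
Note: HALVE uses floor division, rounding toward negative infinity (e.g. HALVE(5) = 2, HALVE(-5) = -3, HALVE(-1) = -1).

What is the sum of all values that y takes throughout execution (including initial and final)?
43

Values of y at each step:
Initial: y = 3
After step 1: y = 3
After step 2: y = 1
After step 3: y = 6
After step 4: y = 5
After step 5: y = 25
Sum = 3 + 3 + 1 + 6 + 5 + 25 = 43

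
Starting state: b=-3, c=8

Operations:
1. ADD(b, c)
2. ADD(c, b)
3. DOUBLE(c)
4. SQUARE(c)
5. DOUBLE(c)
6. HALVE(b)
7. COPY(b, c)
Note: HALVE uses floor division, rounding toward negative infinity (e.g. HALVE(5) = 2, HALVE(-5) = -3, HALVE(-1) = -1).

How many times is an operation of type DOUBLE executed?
2

Counting DOUBLE operations:
Step 3: DOUBLE(c) ← DOUBLE
Step 5: DOUBLE(c) ← DOUBLE
Total: 2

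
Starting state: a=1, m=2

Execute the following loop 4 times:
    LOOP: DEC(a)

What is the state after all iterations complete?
a=-3, m=2

Iteration trace:
Start: a=1, m=2
After iteration 1: a=0, m=2
After iteration 2: a=-1, m=2
After iteration 3: a=-2, m=2
After iteration 4: a=-3, m=2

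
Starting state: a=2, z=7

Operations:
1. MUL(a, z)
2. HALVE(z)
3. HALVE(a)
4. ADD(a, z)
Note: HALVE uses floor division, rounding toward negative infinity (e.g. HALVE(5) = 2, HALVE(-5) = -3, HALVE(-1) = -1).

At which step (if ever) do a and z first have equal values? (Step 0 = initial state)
Never

a and z never become equal during execution.

Comparing values at each step:
Initial: a=2, z=7
After step 1: a=14, z=7
After step 2: a=14, z=3
After step 3: a=7, z=3
After step 4: a=10, z=3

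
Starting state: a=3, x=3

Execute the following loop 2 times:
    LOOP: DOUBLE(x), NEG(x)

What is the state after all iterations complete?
a=3, x=12

Iteration trace:
Start: a=3, x=3
After iteration 1: a=3, x=-6
After iteration 2: a=3, x=12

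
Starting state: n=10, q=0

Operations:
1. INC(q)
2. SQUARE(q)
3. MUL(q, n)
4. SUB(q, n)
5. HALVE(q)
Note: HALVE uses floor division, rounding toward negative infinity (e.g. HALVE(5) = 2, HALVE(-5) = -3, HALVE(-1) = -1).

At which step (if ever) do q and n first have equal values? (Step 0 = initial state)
Step 3

q and n first become equal after step 3.

Comparing values at each step:
Initial: q=0, n=10
After step 1: q=1, n=10
After step 2: q=1, n=10
After step 3: q=10, n=10 ← equal!
After step 4: q=0, n=10
After step 5: q=0, n=10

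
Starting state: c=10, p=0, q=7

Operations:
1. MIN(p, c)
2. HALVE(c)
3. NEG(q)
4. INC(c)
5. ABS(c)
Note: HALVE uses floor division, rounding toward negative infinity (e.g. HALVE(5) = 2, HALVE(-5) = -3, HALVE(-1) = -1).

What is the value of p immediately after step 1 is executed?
p = 0

Tracing p through execution:
Initial: p = 0
After step 1 (MIN(p, c)): p = 0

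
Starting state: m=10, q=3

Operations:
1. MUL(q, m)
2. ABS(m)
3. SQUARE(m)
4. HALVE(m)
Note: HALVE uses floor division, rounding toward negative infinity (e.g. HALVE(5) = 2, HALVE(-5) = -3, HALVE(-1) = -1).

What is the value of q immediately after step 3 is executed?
q = 30

Tracing q through execution:
Initial: q = 3
After step 1 (MUL(q, m)): q = 30
After step 2 (ABS(m)): q = 30
After step 3 (SQUARE(m)): q = 30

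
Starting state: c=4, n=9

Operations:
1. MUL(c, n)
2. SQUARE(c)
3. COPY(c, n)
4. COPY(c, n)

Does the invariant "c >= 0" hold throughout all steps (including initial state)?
Yes

The invariant holds at every step.

State at each step:
Initial: c=4, n=9
After step 1: c=36, n=9
After step 2: c=1296, n=9
After step 3: c=9, n=9
After step 4: c=9, n=9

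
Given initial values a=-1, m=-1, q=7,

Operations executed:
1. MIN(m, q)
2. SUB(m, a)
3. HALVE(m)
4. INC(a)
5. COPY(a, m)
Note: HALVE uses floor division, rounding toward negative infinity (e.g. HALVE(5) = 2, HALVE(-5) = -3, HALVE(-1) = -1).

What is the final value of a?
a = 0

Tracing execution:
Step 1: MIN(m, q) → a = -1
Step 2: SUB(m, a) → a = -1
Step 3: HALVE(m) → a = -1
Step 4: INC(a) → a = 0
Step 5: COPY(a, m) → a = 0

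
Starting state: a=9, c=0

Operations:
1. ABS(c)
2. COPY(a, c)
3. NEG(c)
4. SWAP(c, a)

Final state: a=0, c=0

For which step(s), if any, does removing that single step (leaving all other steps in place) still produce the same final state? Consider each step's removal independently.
Step(s) 1, 3, 4

Testing removal of each single step:
Without step 1: final = a=0, c=0 (same)
Without step 2: final = a=0, c=9 (different)
Without step 3: final = a=0, c=0 (same)
Without step 4: final = a=0, c=0 (same)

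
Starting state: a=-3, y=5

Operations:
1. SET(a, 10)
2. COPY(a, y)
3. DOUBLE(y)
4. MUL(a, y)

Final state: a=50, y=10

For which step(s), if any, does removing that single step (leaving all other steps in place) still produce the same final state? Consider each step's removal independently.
Step(s) 1

Testing removal of each single step:
Without step 1: final = a=50, y=10 (same)
Without step 2: final = a=100, y=10 (different)
Without step 3: final = a=25, y=5 (different)
Without step 4: final = a=5, y=10 (different)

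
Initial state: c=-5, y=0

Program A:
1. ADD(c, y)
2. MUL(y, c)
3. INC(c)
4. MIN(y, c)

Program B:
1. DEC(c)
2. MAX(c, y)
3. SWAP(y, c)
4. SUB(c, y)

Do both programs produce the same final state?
No

Program A final state: c=-4, y=-4
Program B final state: c=0, y=0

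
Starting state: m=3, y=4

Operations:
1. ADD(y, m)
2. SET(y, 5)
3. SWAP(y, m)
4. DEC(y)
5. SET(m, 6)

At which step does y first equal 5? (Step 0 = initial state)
Step 2

Tracing y:
Initial: y = 4
After step 1: y = 7
After step 2: y = 5 ← first occurrence
After step 3: y = 3
After step 4: y = 2
After step 5: y = 2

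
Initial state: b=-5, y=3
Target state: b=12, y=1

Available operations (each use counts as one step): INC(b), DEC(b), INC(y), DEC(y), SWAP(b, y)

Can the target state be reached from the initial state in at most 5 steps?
No

The target state cannot be reached within 5 steps.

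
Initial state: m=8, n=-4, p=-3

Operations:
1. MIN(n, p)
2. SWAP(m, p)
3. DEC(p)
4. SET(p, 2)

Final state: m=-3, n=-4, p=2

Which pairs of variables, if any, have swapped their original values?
None

Comparing initial and final values:
m: 8 → -3
n: -4 → -4
p: -3 → 2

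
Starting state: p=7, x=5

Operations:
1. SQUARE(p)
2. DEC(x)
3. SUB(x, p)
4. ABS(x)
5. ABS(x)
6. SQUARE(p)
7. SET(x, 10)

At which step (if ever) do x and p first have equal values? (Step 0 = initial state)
Never

x and p never become equal during execution.

Comparing values at each step:
Initial: x=5, p=7
After step 1: x=5, p=49
After step 2: x=4, p=49
After step 3: x=-45, p=49
After step 4: x=45, p=49
After step 5: x=45, p=49
After step 6: x=45, p=2401
After step 7: x=10, p=2401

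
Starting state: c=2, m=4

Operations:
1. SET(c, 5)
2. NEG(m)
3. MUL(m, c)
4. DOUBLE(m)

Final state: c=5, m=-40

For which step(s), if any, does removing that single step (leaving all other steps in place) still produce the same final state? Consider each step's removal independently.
None - removing any single step changes the final result

Testing removal of each single step:
Without step 1: final = c=2, m=-16 (different)
Without step 2: final = c=5, m=40 (different)
Without step 3: final = c=5, m=-8 (different)
Without step 4: final = c=5, m=-20 (different)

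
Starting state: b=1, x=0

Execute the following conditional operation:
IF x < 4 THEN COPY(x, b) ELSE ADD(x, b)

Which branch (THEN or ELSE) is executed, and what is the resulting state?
Branch: THEN, Final state: b=1, x=1

Evaluating condition: x < 4
x = 0
Condition is True, so THEN branch executes
After COPY(x, b): b=1, x=1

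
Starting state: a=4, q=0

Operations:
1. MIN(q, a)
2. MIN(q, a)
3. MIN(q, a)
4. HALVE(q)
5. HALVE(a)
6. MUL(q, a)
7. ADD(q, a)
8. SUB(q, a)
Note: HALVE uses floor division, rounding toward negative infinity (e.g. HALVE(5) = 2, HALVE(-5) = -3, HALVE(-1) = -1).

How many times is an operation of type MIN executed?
3

Counting MIN operations:
Step 1: MIN(q, a) ← MIN
Step 2: MIN(q, a) ← MIN
Step 3: MIN(q, a) ← MIN
Total: 3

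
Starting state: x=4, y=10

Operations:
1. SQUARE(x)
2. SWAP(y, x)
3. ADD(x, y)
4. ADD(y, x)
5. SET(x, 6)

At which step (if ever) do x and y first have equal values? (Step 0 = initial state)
Never

x and y never become equal during execution.

Comparing values at each step:
Initial: x=4, y=10
After step 1: x=16, y=10
After step 2: x=10, y=16
After step 3: x=26, y=16
After step 4: x=26, y=42
After step 5: x=6, y=42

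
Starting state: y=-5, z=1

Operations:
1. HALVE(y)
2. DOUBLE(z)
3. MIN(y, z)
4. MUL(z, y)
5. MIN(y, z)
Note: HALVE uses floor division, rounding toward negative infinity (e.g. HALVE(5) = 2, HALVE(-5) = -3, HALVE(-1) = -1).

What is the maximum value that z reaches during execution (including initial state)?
2

Values of z at each step:
Initial: z = 1
After step 1: z = 1
After step 2: z = 2 ← maximum
After step 3: z = 2
After step 4: z = -6
After step 5: z = -6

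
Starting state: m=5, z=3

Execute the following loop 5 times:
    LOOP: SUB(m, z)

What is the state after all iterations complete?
m=-10, z=3

Iteration trace:
Start: m=5, z=3
After iteration 1: m=2, z=3
After iteration 2: m=-1, z=3
After iteration 3: m=-4, z=3
After iteration 4: m=-7, z=3
After iteration 5: m=-10, z=3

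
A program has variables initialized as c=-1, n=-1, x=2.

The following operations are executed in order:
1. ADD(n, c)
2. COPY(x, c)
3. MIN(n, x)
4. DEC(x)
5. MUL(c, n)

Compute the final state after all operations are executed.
{c: 2, n: -2, x: -2}

Step-by-step execution:
Initial: c=-1, n=-1, x=2
After step 1 (ADD(n, c)): c=-1, n=-2, x=2
After step 2 (COPY(x, c)): c=-1, n=-2, x=-1
After step 3 (MIN(n, x)): c=-1, n=-2, x=-1
After step 4 (DEC(x)): c=-1, n=-2, x=-2
After step 5 (MUL(c, n)): c=2, n=-2, x=-2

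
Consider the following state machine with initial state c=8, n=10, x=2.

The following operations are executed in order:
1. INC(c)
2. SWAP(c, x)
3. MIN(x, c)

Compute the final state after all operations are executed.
{c: 2, n: 10, x: 2}

Step-by-step execution:
Initial: c=8, n=10, x=2
After step 1 (INC(c)): c=9, n=10, x=2
After step 2 (SWAP(c, x)): c=2, n=10, x=9
After step 3 (MIN(x, c)): c=2, n=10, x=2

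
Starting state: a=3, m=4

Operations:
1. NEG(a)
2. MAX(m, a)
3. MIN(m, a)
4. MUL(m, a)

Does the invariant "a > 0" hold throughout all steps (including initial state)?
No, violated after step 1

The invariant is violated after step 1.

State at each step:
Initial: a=3, m=4
After step 1: a=-3, m=4
After step 2: a=-3, m=4
After step 3: a=-3, m=-3
After step 4: a=-3, m=9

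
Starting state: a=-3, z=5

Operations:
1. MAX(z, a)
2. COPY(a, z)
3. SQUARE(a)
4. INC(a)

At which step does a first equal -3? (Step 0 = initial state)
Step 0

Tracing a:
Initial: a = -3 ← first occurrence
After step 1: a = -3
After step 2: a = 5
After step 3: a = 25
After step 4: a = 26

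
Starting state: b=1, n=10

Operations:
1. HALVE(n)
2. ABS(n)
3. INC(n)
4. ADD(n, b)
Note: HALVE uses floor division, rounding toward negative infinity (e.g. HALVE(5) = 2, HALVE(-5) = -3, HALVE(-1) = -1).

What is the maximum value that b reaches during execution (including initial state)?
1

Values of b at each step:
Initial: b = 1 ← maximum
After step 1: b = 1
After step 2: b = 1
After step 3: b = 1
After step 4: b = 1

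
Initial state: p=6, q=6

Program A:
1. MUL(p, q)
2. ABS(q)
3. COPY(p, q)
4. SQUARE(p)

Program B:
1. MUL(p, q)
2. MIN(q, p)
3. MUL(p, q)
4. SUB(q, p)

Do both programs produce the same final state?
No

Program A final state: p=36, q=6
Program B final state: p=216, q=-210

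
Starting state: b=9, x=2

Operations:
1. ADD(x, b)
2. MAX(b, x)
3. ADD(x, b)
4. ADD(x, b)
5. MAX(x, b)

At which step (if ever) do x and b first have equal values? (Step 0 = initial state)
Step 2

x and b first become equal after step 2.

Comparing values at each step:
Initial: x=2, b=9
After step 1: x=11, b=9
After step 2: x=11, b=11 ← equal!
After step 3: x=22, b=11
After step 4: x=33, b=11
After step 5: x=33, b=11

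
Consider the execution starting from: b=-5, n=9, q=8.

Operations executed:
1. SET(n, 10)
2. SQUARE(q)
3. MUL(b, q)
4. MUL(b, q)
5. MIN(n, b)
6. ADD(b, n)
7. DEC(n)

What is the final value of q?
q = 64

Tracing execution:
Step 1: SET(n, 10) → q = 8
Step 2: SQUARE(q) → q = 64
Step 3: MUL(b, q) → q = 64
Step 4: MUL(b, q) → q = 64
Step 5: MIN(n, b) → q = 64
Step 6: ADD(b, n) → q = 64
Step 7: DEC(n) → q = 64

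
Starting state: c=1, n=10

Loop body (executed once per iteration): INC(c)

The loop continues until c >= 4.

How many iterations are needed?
3

Tracing iterations:
Initial: c=1, n=10
After iteration 1: c=2, n=10
After iteration 2: c=3, n=10
After iteration 3: c=4, n=10
c >= 4 now holds, so the loop exits after 3 iterations.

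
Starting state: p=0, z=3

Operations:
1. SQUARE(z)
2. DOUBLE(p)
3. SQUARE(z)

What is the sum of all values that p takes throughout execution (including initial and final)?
0

Values of p at each step:
Initial: p = 0
After step 1: p = 0
After step 2: p = 0
After step 3: p = 0
Sum = 0 + 0 + 0 + 0 = 0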